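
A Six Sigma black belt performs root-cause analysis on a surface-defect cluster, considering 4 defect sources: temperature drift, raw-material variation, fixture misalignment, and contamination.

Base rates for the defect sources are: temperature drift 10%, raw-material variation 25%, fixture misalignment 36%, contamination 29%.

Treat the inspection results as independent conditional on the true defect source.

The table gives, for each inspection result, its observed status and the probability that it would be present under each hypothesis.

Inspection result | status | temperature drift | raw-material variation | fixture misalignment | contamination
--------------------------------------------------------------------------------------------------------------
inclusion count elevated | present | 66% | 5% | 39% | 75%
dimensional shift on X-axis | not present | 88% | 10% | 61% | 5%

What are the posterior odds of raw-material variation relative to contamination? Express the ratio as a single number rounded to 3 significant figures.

The normalizing constant cancels in an odds ratio, so compute prior × likelihood for the two hypotheses only (using 1 − P(present | H) for each absent inspection result):
  raw-material variation: 0.25 × 0.05 × (1 − 0.10) = 0.01125
  contamination: 0.29 × 0.75 × (1 − 0.05) = 0.20662
Posterior odds = 0.01125 / 0.20662 ≈ 0.0544.

0.0544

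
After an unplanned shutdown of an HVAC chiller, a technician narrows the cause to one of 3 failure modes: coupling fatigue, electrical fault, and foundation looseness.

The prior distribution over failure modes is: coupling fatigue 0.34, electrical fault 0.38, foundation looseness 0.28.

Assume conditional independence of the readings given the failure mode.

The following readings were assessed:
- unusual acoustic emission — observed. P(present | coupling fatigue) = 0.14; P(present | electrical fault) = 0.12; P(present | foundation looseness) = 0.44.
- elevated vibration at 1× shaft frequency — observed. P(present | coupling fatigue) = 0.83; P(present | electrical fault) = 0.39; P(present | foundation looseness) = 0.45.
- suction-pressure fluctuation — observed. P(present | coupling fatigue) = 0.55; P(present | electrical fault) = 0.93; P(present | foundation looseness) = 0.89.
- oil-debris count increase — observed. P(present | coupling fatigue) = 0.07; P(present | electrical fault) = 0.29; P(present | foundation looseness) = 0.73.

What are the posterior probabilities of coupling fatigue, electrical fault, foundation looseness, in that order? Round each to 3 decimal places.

0.036, 0.113, 0.851

By Bayes' rule with conditional independence, the unnormalized weight for each hypothesis is prior × ∏ likelihoods:
  coupling fatigue: 0.34 × 0.14 × 0.83 × 0.55 × 0.07 = 0.0015211
  electrical fault: 0.38 × 0.12 × 0.39 × 0.93 × 0.29 = 0.0047963
  foundation looseness: 0.28 × 0.44 × 0.45 × 0.89 × 0.73 = 0.036019
Normalizing constant Z = 0.0015211 + 0.0047963 + 0.036019 = 0.042337.
P(coupling fatigue | evidence) = 0.0015211 / 0.042337 ≈ 0.036
P(electrical fault | evidence) = 0.0047963 / 0.042337 ≈ 0.113
P(foundation looseness | evidence) = 0.036019 / 0.042337 ≈ 0.851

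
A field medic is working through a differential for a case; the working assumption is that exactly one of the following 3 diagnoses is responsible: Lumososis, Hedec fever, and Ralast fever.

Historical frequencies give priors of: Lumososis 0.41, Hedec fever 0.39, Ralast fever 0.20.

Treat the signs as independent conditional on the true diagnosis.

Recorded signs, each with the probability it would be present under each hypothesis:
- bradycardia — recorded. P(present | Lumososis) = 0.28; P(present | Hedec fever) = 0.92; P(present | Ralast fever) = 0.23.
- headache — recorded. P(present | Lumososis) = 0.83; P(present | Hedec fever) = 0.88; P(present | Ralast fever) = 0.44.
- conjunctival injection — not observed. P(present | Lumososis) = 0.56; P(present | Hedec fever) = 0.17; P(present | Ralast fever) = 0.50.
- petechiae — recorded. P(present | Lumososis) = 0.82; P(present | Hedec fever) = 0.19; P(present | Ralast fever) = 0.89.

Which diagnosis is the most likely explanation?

Hedec fever

For each hypothesis, the unnormalized posterior weight is prior × product of the sign likelihoods (using 1 − P(present | H) for each absent sign):
  Lumososis: 0.41 × 0.28 × 0.83 × (1 − 0.56) × 0.82 = 0.034378
  Hedec fever: 0.39 × 0.92 × 0.88 × (1 − 0.17) × 0.19 = 0.049793
  Ralast fever: 0.20 × 0.23 × 0.44 × (1 − 0.50) × 0.89 = 0.0090068
Normalizing constant Z = 0.034378 + 0.049793 + 0.0090068 = 0.093178.
P(Lumososis | evidence) ≈ 0.034378 / 0.093178 ≈ 0.369
P(Hedec fever | evidence) ≈ 0.049793 / 0.093178 ≈ 0.534
P(Ralast fever | evidence) ≈ 0.0090068 / 0.093178 ≈ 0.097
The largest is 0.534, so Hedec fever is most probable.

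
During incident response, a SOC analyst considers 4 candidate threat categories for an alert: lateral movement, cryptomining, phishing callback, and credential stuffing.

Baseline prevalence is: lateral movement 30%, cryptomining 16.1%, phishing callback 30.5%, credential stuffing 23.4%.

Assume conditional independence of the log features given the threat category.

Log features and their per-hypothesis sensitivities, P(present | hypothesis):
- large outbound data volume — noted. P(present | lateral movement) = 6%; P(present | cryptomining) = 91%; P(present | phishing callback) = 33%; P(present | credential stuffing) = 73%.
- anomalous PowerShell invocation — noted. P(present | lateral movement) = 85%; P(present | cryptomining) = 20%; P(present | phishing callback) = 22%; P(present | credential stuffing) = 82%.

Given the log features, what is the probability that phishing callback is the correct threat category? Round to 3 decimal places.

0.107

By Bayes' rule with conditional independence, the unnormalized weight for each hypothesis is prior × ∏ likelihoods:
  lateral movement: 0.300 × 0.06 × 0.85 = 0.0153
  cryptomining: 0.161 × 0.91 × 0.20 = 0.029302
  phishing callback: 0.305 × 0.33 × 0.22 = 0.022143
  credential stuffing: 0.234 × 0.73 × 0.82 = 0.14007
Normalizing constant Z = 0.0153 + 0.029302 + 0.022143 + 0.14007 = 0.20682.
P(phishing callback | evidence) = 0.022143 / 0.20682 ≈ 0.107.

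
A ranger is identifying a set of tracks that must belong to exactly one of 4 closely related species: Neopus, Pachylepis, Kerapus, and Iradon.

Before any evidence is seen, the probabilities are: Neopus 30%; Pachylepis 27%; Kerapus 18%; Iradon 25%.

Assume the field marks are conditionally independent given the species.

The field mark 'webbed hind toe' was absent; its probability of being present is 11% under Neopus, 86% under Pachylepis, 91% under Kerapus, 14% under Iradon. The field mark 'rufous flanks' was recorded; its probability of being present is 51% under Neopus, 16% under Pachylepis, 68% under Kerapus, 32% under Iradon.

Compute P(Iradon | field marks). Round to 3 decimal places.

By Bayes' rule with conditional independence, the unnormalized weight for each hypothesis is prior × ∏ likelihoods (using 1 − P(present | H) for each absent field mark):
  Neopus: 0.30 × (1 − 0.11) × 0.51 = 0.13617
  Pachylepis: 0.27 × (1 − 0.86) × 0.16 = 0.006048
  Kerapus: 0.18 × (1 − 0.91) × 0.68 = 0.011016
  Iradon: 0.25 × (1 − 0.14) × 0.32 = 0.0688
The unnormalized weights sum to 0.22203.
P(Iradon | evidence) = 0.0688 / 0.22203 ≈ 0.310.

0.310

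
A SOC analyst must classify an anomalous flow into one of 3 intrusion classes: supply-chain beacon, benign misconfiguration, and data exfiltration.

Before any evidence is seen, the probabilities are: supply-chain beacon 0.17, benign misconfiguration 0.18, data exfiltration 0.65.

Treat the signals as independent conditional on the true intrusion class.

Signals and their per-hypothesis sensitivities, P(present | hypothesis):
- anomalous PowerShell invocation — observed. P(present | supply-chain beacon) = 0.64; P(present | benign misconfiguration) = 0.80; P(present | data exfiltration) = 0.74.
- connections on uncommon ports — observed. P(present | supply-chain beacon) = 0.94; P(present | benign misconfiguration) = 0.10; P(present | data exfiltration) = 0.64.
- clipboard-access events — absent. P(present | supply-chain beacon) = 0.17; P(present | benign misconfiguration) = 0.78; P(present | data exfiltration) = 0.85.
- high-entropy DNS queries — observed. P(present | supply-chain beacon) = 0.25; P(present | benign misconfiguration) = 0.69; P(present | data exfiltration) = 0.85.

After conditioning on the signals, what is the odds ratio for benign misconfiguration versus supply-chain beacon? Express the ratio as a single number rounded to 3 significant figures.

The normalizing constant cancels in an odds ratio, so compute prior × likelihood for the two hypotheses only (using 1 − P(present | H) for each absent signal):
  benign misconfiguration: 0.18 × 0.80 × 0.10 × (1 − 0.78) × 0.69 = 0.0021859
  supply-chain beacon: 0.17 × 0.64 × 0.94 × (1 − 0.17) × 0.25 = 0.021221
Posterior odds = 0.0021859 / 0.021221 ≈ 0.103.

0.103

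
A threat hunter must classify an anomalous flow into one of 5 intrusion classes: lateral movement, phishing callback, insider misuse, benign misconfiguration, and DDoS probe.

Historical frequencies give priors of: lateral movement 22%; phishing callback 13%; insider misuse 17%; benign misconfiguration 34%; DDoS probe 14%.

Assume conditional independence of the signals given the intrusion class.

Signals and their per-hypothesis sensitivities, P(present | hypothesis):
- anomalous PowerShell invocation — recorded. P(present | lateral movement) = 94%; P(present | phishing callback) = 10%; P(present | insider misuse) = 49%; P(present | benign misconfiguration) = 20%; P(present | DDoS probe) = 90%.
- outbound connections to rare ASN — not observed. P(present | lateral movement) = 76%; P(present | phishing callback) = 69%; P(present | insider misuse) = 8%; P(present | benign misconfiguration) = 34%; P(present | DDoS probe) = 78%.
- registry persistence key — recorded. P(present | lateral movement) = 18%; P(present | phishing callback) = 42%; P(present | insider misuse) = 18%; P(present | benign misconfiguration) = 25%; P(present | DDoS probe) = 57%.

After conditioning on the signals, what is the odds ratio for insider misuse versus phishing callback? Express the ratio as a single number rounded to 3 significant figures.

The normalizing constant cancels in an odds ratio, so compute prior × likelihood for the two hypotheses only (using 1 − P(present | H) for each absent signal):
  insider misuse: 0.17 × 0.49 × (1 − 0.08) × 0.18 = 0.013794
  phishing callback: 0.13 × 0.10 × (1 − 0.69) × 0.42 = 0.0016926
Posterior odds = 0.013794 / 0.0016926 ≈ 8.15.

8.15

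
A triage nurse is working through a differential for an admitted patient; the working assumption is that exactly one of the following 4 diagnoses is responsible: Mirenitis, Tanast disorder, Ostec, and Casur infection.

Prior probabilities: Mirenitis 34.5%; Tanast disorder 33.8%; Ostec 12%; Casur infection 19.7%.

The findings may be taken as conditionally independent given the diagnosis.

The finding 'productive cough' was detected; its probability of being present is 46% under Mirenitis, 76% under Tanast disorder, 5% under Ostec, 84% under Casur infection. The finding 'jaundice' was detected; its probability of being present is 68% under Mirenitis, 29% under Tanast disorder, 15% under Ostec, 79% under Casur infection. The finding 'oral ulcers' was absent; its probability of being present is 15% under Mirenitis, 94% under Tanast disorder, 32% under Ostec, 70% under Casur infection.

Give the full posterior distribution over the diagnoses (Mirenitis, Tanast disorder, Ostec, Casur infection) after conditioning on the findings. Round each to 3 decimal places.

For each hypothesis, the unnormalized posterior weight is prior × product of the finding likelihoods (using 1 − P(present | H) for each absent finding):
  Mirenitis: 0.345 × 0.46 × 0.68 × (1 − 0.15) = 0.091729
  Tanast disorder: 0.338 × 0.76 × 0.29 × (1 − 0.94) = 0.0044697
  Ostec: 0.120 × 0.05 × 0.15 × (1 − 0.32) = 0.000612
  Casur infection: 0.197 × 0.84 × 0.79 × (1 − 0.70) = 0.039219
Marginal likelihood of the evidence = 0.13603.
P(Mirenitis | evidence) = 0.091729 / 0.13603 ≈ 0.674
P(Tanast disorder | evidence) = 0.0044697 / 0.13603 ≈ 0.033
P(Ostec | evidence) = 0.000612 / 0.13603 ≈ 0.004
P(Casur infection | evidence) = 0.039219 / 0.13603 ≈ 0.288

0.674, 0.033, 0.004, 0.288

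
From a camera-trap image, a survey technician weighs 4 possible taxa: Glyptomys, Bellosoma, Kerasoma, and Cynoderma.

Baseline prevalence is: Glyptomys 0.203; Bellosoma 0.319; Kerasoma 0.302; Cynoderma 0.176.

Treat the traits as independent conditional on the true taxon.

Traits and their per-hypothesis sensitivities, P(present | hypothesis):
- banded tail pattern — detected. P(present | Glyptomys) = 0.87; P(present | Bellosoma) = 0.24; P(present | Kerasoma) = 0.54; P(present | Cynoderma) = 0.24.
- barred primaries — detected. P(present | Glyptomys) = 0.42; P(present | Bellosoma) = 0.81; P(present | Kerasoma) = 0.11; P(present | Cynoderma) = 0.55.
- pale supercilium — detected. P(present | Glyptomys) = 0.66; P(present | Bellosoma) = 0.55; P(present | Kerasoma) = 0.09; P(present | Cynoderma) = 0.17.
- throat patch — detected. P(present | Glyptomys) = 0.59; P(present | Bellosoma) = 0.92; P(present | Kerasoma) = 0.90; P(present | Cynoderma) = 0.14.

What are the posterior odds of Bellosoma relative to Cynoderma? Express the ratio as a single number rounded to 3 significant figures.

The normalizing constant cancels in an odds ratio, so compute prior × likelihood for the two hypotheses only:
  Bellosoma: 0.319 × 0.24 × 0.81 × 0.55 × 0.92 = 0.031379
  Cynoderma: 0.176 × 0.24 × 0.55 × 0.17 × 0.14 = 0.00055292
Odds(Bellosoma : Cynoderma) = 0.031379 / 0.00055292 ≈ 56.8.

56.8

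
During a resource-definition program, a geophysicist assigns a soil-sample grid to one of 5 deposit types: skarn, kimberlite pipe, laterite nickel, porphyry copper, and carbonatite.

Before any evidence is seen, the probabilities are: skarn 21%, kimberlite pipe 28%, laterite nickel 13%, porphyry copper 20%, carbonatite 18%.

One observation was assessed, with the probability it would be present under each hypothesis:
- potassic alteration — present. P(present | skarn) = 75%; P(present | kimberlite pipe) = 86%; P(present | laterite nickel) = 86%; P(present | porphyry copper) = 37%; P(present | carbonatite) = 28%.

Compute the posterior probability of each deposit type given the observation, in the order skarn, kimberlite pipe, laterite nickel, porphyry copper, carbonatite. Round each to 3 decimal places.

0.248, 0.380, 0.176, 0.117, 0.079

Multiply each prior by the likelihood of the observation:
  skarn: 0.21 × 0.75 = 0.1575
  kimberlite pipe: 0.28 × 0.86 = 0.2408
  laterite nickel: 0.13 × 0.86 = 0.1118
  porphyry copper: 0.20 × 0.37 = 0.074
  carbonatite: 0.18 × 0.28 = 0.0504
The unnormalized weights sum to 0.6345.
P(skarn | evidence) = 0.1575 / 0.6345 ≈ 0.248
P(kimberlite pipe | evidence) = 0.2408 / 0.6345 ≈ 0.380
P(laterite nickel | evidence) = 0.1118 / 0.6345 ≈ 0.176
P(porphyry copper | evidence) = 0.074 / 0.6345 ≈ 0.117
P(carbonatite | evidence) = 0.0504 / 0.6345 ≈ 0.079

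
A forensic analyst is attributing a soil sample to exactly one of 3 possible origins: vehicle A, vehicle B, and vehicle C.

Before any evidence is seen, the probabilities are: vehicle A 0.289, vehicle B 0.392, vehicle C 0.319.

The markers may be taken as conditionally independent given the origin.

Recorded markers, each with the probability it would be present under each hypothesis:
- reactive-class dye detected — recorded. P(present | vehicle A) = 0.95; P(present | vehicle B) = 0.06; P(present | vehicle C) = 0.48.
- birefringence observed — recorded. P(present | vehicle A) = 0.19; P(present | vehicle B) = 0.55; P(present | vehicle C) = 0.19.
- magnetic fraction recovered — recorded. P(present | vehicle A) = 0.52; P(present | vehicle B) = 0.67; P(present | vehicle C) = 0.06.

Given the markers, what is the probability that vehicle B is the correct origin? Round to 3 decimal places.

By Bayes' rule with conditional independence, the unnormalized weight for each hypothesis is prior × ∏ likelihoods:
  vehicle A: 0.289 × 0.95 × 0.19 × 0.52 = 0.027126
  vehicle B: 0.392 × 0.06 × 0.55 × 0.67 = 0.0086671
  vehicle C: 0.319 × 0.48 × 0.19 × 0.06 = 0.0017456
Marginal likelihood of the evidence = 0.037538.
P(vehicle B | evidence) = 0.0086671 / 0.037538 ≈ 0.231.

0.231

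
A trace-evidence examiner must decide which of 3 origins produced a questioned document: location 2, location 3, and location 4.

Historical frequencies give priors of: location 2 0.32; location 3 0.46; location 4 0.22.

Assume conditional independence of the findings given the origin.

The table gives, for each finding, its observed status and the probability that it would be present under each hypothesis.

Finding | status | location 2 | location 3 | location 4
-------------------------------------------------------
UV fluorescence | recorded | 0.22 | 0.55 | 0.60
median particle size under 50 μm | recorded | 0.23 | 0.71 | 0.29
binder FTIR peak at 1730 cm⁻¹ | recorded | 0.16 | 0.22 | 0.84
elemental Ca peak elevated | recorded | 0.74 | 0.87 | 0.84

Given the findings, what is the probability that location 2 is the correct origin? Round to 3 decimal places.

For each hypothesis, the unnormalized posterior weight is prior × product of the finding likelihoods:
  location 2: 0.32 × 0.22 × 0.23 × 0.16 × 0.74 = 0.0019171
  location 3: 0.46 × 0.55 × 0.71 × 0.22 × 0.87 = 0.034381
  location 4: 0.22 × 0.60 × 0.29 × 0.84 × 0.84 = 0.02701
The unnormalized weights sum to 0.063309.
P(location 2 | evidence) = 0.0019171 / 0.063309 ≈ 0.030.

0.030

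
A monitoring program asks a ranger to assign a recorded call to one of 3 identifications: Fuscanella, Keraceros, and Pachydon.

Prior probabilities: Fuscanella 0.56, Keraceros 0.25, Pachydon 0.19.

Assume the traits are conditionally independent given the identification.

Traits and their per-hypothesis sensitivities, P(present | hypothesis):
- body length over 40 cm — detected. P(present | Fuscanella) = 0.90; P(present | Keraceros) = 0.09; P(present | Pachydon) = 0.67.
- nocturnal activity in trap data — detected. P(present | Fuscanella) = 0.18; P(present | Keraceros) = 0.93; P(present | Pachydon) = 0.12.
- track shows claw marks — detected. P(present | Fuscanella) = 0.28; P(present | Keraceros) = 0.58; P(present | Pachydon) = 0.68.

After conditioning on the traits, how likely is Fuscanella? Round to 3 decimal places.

0.530

By Bayes' rule with conditional independence, the unnormalized weight for each hypothesis is prior × ∏ likelihoods:
  Fuscanella: 0.56 × 0.90 × 0.18 × 0.28 = 0.025402
  Keraceros: 0.25 × 0.09 × 0.93 × 0.58 = 0.012136
  Pachydon: 0.19 × 0.67 × 0.12 × 0.68 = 0.010388
Marginal likelihood of the evidence = 0.047926.
P(Fuscanella | evidence) = 0.025402 / 0.047926 ≈ 0.530.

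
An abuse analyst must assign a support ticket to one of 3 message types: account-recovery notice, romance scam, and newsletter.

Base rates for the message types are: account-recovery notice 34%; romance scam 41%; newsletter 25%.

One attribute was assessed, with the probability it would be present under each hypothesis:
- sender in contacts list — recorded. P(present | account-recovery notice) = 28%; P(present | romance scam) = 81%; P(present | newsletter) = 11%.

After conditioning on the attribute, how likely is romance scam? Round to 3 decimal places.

0.730

By Bayes' rule, the unnormalized weight for each hypothesis is prior × likelihood:
  account-recovery notice: 0.34 × 0.28 = 0.0952
  romance scam: 0.41 × 0.81 = 0.3321
  newsletter: 0.25 × 0.11 = 0.0275
Marginal likelihood of the evidence = 0.4548.
P(romance scam | evidence) = 0.3321 / 0.4548 ≈ 0.730.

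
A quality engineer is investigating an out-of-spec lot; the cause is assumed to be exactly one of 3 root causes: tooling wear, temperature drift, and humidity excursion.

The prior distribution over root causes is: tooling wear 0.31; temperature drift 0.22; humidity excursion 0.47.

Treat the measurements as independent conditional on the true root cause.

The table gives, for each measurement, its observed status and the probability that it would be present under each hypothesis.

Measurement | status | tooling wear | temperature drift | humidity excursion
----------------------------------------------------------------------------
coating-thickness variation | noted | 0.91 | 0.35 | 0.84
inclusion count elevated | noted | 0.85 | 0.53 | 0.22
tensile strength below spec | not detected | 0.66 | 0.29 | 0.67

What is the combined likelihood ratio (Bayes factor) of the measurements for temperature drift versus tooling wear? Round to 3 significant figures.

Joint likelihood of the measurement pattern under each hypothesis (using 1 − P(present | H) for each absent measurement):
  temperature drift: 0.35 × 0.53 × (1 − 0.29) = 0.1317
  tooling wear: 0.91 × 0.85 × (1 − 0.66) = 0.26299
Bayes factor = 0.1317 / 0.26299 ≈ 0.501

0.501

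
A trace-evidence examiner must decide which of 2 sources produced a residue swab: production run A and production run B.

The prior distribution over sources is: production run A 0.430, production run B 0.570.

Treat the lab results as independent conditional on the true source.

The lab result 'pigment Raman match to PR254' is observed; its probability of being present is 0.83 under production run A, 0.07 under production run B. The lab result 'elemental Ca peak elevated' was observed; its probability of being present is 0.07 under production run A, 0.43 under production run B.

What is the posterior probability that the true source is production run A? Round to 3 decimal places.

0.593

Multiply each prior by the joint likelihood of the lab result pattern:
  production run A: 0.430 × 0.83 × 0.07 = 0.024983
  production run B: 0.570 × 0.07 × 0.43 = 0.017157
Marginal likelihood of the evidence = 0.04214.
P(production run A | evidence) = 0.024983 / 0.04214 ≈ 0.593.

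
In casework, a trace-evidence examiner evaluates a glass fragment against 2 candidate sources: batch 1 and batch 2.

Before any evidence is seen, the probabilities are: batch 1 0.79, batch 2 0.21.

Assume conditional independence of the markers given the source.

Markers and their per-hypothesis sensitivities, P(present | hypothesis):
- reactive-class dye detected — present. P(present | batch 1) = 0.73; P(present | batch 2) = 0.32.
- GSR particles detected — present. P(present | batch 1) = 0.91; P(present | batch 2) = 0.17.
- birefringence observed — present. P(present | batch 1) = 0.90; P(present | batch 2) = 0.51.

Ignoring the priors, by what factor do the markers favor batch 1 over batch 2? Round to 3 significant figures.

Joint likelihood of the marker pattern under each hypothesis:
  batch 1: 0.73 × 0.91 × 0.90 = 0.59787
  batch 2: 0.32 × 0.17 × 0.51 = 0.027744
Bayes factor = 0.59787 / 0.027744 ≈ 21.5

21.5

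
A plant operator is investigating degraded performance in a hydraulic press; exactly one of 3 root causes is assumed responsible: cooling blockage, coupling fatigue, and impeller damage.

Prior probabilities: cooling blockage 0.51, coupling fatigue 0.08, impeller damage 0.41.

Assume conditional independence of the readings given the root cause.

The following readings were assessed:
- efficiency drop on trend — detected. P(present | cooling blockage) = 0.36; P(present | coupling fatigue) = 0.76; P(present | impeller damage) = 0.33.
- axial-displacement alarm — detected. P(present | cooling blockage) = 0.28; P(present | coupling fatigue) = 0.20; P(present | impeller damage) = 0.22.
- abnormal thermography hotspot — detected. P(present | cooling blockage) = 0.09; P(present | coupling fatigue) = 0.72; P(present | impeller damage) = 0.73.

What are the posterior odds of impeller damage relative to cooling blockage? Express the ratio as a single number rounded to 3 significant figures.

4.70

Unnormalized posterior weight (prior times the reading likelihoods) for each of the two hypotheses:
  impeller damage: 0.41 × 0.33 × 0.22 × 0.73 = 0.021729
  cooling blockage: 0.51 × 0.36 × 0.28 × 0.09 = 0.0046267
Odds(impeller damage : cooling blockage) = 0.021729 / 0.0046267 ≈ 4.70.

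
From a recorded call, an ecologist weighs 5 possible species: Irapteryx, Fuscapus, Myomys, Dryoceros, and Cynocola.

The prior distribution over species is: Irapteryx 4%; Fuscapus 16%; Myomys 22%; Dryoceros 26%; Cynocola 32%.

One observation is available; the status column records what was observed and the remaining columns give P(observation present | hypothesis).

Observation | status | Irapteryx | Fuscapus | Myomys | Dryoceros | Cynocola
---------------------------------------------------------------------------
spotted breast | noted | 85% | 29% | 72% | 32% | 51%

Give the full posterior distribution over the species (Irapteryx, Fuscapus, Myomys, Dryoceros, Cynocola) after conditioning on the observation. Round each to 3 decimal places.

0.070, 0.096, 0.326, 0.171, 0.336

Multiply each prior by the likelihood of the observation:
  Irapteryx: 0.04 × 0.85 = 0.034
  Fuscapus: 0.16 × 0.29 = 0.0464
  Myomys: 0.22 × 0.72 = 0.1584
  Dryoceros: 0.26 × 0.32 = 0.0832
  Cynocola: 0.32 × 0.51 = 0.1632
Marginal likelihood of the evidence = 0.4852.
P(Irapteryx | evidence) = 0.034 / 0.4852 ≈ 0.070
P(Fuscapus | evidence) = 0.0464 / 0.4852 ≈ 0.096
P(Myomys | evidence) = 0.1584 / 0.4852 ≈ 0.326
P(Dryoceros | evidence) = 0.0832 / 0.4852 ≈ 0.171
P(Cynocola | evidence) = 0.1632 / 0.4852 ≈ 0.336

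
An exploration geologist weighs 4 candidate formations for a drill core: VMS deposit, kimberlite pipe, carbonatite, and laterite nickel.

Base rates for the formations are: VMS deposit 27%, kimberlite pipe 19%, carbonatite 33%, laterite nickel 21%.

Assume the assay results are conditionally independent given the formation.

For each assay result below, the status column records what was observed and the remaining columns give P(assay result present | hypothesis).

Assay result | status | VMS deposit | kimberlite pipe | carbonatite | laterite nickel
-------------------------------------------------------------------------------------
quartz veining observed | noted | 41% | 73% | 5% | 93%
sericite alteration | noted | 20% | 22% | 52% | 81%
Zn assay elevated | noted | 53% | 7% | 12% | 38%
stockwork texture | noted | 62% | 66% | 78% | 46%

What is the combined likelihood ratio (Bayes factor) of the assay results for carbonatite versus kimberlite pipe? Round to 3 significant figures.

0.328

Joint likelihood of the assay result pattern under each hypothesis:
  carbonatite: 0.05 × 0.52 × 0.12 × 0.78 = 0.0024336
  kimberlite pipe: 0.73 × 0.22 × 0.07 × 0.66 = 0.0074197
Bayes factor = 0.0024336 / 0.0074197 ≈ 0.328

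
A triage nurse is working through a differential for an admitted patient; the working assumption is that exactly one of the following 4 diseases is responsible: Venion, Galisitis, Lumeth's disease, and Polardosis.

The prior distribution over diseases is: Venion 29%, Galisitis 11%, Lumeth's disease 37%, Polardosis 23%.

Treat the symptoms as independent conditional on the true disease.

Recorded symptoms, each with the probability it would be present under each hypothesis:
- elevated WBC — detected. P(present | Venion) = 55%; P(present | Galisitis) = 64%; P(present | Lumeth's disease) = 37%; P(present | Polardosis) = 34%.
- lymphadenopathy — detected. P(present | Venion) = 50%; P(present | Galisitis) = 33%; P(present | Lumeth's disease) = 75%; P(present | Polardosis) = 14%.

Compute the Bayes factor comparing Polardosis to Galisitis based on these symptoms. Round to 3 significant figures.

0.225

The Bayes factor is the ratio of the joint likelihoods of the symptom pattern under the two hypotheses.
  Polardosis: 0.34 × 0.14 = 0.0476
  Galisitis: 0.64 × 0.33 = 0.2112
Bayes factor = 0.0476 / 0.2112 ≈ 0.225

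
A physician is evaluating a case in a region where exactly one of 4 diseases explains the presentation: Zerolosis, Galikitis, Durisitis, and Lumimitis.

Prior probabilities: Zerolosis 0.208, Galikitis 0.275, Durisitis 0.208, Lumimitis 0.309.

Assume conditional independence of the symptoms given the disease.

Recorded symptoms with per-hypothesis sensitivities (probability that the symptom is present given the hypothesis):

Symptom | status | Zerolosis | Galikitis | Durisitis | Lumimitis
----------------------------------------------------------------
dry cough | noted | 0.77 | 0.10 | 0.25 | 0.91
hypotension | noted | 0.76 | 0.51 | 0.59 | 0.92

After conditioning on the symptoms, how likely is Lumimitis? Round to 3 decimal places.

By Bayes' rule with conditional independence, the unnormalized weight for each hypothesis is prior × ∏ likelihoods:
  Zerolosis: 0.208 × 0.77 × 0.76 = 0.12172
  Galikitis: 0.275 × 0.10 × 0.51 = 0.014025
  Durisitis: 0.208 × 0.25 × 0.59 = 0.03068
  Lumimitis: 0.309 × 0.91 × 0.92 = 0.25869
Marginal likelihood of the evidence = 0.42512.
P(Lumimitis | evidence) = 0.25869 / 0.42512 ≈ 0.609.

0.609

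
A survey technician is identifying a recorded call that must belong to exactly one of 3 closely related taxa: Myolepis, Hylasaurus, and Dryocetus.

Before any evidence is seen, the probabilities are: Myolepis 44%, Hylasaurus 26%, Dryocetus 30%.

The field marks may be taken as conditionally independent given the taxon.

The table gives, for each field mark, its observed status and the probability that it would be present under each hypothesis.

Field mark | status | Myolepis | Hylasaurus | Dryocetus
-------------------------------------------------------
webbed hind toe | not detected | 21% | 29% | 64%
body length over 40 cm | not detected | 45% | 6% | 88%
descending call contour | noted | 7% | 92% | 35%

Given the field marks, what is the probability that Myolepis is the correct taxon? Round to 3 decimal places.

For each hypothesis, the unnormalized posterior weight is prior × product of the field mark likelihoods (using 1 − P(present | H) for each absent field mark):
  Myolepis: 0.44 × (1 − 0.21) × (1 − 0.45) × 0.07 = 0.013383
  Hylasaurus: 0.26 × (1 − 0.29) × (1 − 0.06) × 0.92 = 0.15964
  Dryocetus: 0.30 × (1 − 0.64) × (1 − 0.88) × 0.35 = 0.004536
The unnormalized weights sum to 0.17756.
P(Myolepis | evidence) = 0.013383 / 0.17756 ≈ 0.075.

0.075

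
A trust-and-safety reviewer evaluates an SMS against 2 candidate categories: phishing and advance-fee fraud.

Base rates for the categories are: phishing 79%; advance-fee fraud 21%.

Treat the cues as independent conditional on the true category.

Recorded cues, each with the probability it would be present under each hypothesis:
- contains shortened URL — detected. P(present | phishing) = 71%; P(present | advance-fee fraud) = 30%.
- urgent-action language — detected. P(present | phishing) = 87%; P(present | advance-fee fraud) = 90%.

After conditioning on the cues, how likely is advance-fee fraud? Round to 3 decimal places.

For each hypothesis, the unnormalized posterior weight is prior × product of the cue likelihoods:
  phishing: 0.79 × 0.71 × 0.87 = 0.48798
  advance-fee fraud: 0.21 × 0.30 × 0.90 = 0.0567
The unnormalized weights sum to 0.54468.
P(advance-fee fraud | evidence) = 0.0567 / 0.54468 ≈ 0.104.

0.104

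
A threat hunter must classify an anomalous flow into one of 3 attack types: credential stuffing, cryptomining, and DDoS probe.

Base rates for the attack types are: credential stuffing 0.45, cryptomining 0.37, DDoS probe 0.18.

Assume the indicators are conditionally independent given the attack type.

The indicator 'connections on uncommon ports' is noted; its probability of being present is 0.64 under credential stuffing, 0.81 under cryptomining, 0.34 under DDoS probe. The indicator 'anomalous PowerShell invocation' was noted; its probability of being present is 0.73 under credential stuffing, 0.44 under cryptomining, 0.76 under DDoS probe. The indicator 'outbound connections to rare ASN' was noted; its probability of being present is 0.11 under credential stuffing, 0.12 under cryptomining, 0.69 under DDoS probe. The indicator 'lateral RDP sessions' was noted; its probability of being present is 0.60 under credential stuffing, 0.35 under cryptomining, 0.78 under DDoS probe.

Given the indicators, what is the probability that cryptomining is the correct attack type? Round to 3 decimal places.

For each hypothesis, the unnormalized posterior weight is prior × product of the indicator likelihoods:
  credential stuffing: 0.45 × 0.64 × 0.73 × 0.11 × 0.60 = 0.013876
  cryptomining: 0.37 × 0.81 × 0.44 × 0.12 × 0.35 = 0.0055385
  DDoS probe: 0.18 × 0.34 × 0.76 × 0.69 × 0.78 = 0.025033
Normalizing constant Z = 0.013876 + 0.0055385 + 0.025033 = 0.044447.
P(cryptomining | evidence) = 0.0055385 / 0.044447 ≈ 0.125.

0.125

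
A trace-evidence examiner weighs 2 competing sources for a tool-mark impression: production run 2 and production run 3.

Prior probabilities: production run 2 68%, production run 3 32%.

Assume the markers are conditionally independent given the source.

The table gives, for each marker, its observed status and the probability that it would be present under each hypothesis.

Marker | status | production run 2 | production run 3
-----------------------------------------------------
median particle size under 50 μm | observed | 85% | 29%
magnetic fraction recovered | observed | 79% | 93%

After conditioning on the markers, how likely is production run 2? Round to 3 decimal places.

For each hypothesis, the unnormalized posterior weight is prior × product of the marker likelihoods:
  production run 2: 0.68 × 0.85 × 0.79 = 0.45662
  production run 3: 0.32 × 0.29 × 0.93 = 0.086304
The unnormalized weights sum to 0.54292.
P(production run 2 | evidence) = 0.45662 / 0.54292 ≈ 0.841.

0.841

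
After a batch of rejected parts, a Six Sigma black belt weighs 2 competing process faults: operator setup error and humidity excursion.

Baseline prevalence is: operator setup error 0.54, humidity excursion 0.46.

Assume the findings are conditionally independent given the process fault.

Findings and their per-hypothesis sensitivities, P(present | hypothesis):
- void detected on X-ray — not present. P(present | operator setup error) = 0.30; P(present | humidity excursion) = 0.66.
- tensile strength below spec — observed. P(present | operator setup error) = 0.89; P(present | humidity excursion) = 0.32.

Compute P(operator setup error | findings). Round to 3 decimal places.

By Bayes' rule with conditional independence, the unnormalized weight for each hypothesis is prior × ∏ likelihoods (using 1 − P(present | H) for each absent finding):
  operator setup error: 0.54 × (1 − 0.30) × 0.89 = 0.33642
  humidity excursion: 0.46 × (1 − 0.66) × 0.32 = 0.050048
The unnormalized weights sum to 0.38647.
P(operator setup error | evidence) = 0.33642 / 0.38647 ≈ 0.870.

0.870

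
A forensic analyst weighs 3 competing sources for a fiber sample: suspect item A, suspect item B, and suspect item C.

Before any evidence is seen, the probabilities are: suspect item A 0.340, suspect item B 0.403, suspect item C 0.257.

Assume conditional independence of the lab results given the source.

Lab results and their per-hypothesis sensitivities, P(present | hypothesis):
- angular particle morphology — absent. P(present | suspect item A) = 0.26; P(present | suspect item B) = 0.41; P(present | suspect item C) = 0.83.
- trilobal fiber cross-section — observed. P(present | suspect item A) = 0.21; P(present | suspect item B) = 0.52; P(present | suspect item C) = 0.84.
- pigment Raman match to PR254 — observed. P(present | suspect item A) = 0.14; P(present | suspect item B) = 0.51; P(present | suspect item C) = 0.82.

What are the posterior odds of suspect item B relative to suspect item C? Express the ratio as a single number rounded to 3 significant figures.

2.10

Unnormalized posterior weight (prior times the lab result likelihoods) for each of the two hypotheses (using 1 − P(present | H) for each absent lab result):
  suspect item B: 0.403 × (1 − 0.41) × 0.52 × 0.51 = 0.063057
  suspect item C: 0.257 × (1 − 0.83) × 0.84 × 0.82 = 0.030094
Odds(suspect item B : suspect item C) = 0.063057 / 0.030094 ≈ 2.10.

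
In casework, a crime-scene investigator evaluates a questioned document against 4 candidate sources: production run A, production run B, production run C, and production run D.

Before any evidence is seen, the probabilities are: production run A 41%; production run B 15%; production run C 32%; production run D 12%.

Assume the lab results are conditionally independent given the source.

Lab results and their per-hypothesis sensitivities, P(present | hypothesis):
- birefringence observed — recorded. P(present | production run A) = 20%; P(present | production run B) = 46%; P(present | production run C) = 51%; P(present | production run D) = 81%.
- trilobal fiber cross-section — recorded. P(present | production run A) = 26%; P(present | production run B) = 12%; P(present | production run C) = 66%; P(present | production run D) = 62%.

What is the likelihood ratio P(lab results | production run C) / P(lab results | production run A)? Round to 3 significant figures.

Take the product of per-lab result likelihoods under each hypothesis, then divide.
  production run C: 0.51 × 0.66 = 0.3366
  production run A: 0.20 × 0.26 = 0.052
Bayes factor = 0.3366 / 0.052 ≈ 6.47

6.47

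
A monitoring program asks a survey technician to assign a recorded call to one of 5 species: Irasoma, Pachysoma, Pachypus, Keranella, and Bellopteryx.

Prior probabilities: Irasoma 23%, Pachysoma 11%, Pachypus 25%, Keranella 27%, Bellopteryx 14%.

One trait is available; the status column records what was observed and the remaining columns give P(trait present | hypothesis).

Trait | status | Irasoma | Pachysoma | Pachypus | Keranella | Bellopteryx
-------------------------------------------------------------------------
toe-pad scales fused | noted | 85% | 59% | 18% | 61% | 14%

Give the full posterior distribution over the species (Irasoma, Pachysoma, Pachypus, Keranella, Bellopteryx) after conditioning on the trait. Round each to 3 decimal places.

0.399, 0.133, 0.092, 0.336, 0.040

For each hypothesis, the unnormalized posterior weight is prior × likelihood:
  Irasoma: 0.23 × 0.85 = 0.1955
  Pachysoma: 0.11 × 0.59 = 0.0649
  Pachypus: 0.25 × 0.18 = 0.045
  Keranella: 0.27 × 0.61 = 0.1647
  Bellopteryx: 0.14 × 0.14 = 0.0196
Marginal likelihood of the evidence = 0.4897.
P(Irasoma | evidence) = 0.1955 / 0.4897 ≈ 0.399
P(Pachysoma | evidence) = 0.0649 / 0.4897 ≈ 0.133
P(Pachypus | evidence) = 0.045 / 0.4897 ≈ 0.092
P(Keranella | evidence) = 0.1647 / 0.4897 ≈ 0.336
P(Bellopteryx | evidence) = 0.0196 / 0.4897 ≈ 0.040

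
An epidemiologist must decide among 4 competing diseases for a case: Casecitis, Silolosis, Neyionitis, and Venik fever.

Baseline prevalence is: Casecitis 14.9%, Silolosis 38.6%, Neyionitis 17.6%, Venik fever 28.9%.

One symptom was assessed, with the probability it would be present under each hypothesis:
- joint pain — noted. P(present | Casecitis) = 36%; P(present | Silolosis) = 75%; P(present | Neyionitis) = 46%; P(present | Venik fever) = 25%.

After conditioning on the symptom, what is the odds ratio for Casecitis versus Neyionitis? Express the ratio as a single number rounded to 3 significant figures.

Unnormalized posterior weight (prior times the symptom likelihood) for each of the two hypotheses:
  Casecitis: 0.149 × 0.36 = 0.05364
  Neyionitis: 0.176 × 0.46 = 0.08096
Odds(Casecitis : Neyionitis) = 0.05364 / 0.08096 ≈ 0.663.

0.663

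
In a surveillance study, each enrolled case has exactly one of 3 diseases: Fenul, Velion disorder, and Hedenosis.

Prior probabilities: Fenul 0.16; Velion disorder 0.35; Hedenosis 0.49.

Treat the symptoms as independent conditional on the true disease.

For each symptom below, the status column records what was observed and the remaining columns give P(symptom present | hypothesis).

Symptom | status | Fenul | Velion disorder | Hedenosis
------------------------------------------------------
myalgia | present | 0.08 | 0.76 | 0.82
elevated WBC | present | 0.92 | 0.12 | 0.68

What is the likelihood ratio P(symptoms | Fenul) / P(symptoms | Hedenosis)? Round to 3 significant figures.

The Bayes factor is the ratio of the joint likelihoods of the symptom pattern under the two hypotheses.
  Fenul: 0.08 × 0.92 = 0.0736
  Hedenosis: 0.82 × 0.68 = 0.5576
Bayes factor = 0.0736 / 0.5576 ≈ 0.132

0.132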